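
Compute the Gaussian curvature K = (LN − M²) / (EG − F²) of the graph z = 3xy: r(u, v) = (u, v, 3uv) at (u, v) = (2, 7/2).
K = -144/346921

Coefficients of the first fundamental form: E = 9*v^2 + 1, F = 9*u*v, G = 9*u^2 + 1.
Coefficients of the second fundamental form: L = 0, M = 3/sqrt(9*u^2 + 9*v^2 + 1), N = 0.
Assemble K = (LN − M²)/(EG − F²) = -9/(81*u^4 + 162*u^2*v^2 + 18*u^2 + 81*v^4 + 18*v^2 + 1). At (u, v) = (2, 7/2): K = -144/346921.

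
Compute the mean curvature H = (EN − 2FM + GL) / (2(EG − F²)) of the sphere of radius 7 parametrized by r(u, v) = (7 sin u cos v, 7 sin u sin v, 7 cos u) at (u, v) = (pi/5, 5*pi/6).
H = -1/7

With E = 49, F = 0, G = 49*sin(u)^2, L = -7*sin(u)/Abs(sin(u)), M = 0, N = -7*sin(u)^3/Abs(sin(u)), assemble
  H = (EN − 2FM + GL) / (2(EG − F²)) = -sin(u)/(7*Abs(sin(u))).
At (u, v) = (pi/5, 5*pi/6): H = -1/7.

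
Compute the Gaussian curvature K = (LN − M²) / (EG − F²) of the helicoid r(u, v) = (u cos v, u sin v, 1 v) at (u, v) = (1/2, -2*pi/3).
K = -16/25

Coefficients of the first fundamental form: E = 1, F = 0, G = u^2 + 1.
Coefficients of the second fundamental form: L = 0, M = -1/sqrt(u^2 + 1), N = 0.
Assemble K = (LN − M²)/(EG − F²) = -1/(u^2 + 1)^2. At (u, v) = (1/2, -2*pi/3): K = -16/25.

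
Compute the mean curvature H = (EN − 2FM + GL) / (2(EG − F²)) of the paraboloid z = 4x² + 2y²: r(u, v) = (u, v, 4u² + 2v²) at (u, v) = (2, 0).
H = 518*sqrt(257)/66049

With E = 64*u^2 + 1, F = 32*u*v, G = 16*v^2 + 1, L = 8/sqrt(64*u^2 + 16*v^2 + 1), M = 0, N = 4/sqrt(64*u^2 + 16*v^2 + 1), assemble
  H = (EN − 2FM + GL) / (2(EG − F²)) = 2*(64*u^2 + 32*v^2 + 3)/(64*u^2 + 16*v^2 + 1)^(3/2).
At (u, v) = (2, 0): H = 518*sqrt(257)/66049.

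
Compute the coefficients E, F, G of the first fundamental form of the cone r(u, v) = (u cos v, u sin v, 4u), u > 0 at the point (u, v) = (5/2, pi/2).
E = 17;  F = 0;  G = 25/4

Partials: r_u = (cos(v), sin(v), 4), r_v = (-u*sin(v), u*cos(v), 0). As functions of (u, v):
  E = r_u · r_u = 17,
  F = r_u · r_v = 0,
  G = r_v · r_v = u^2.
Evaluating at (u, v) = (5/2, pi/2): E = 17, F = 0, G = 25/4.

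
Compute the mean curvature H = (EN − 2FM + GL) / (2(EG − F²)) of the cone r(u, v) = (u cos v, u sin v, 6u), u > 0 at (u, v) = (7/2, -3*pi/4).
H = 6*sqrt(37)/259

With E = 37, F = 0, G = u^2, L = 0, M = 0, N = 6*sqrt(37)*u^2/(37*Abs(u)), assemble
  H = (EN − 2FM + GL) / (2(EG − F²)) = 3*sqrt(37)/(37*Abs(u)).
At (u, v) = (7/2, -3*pi/4): H = 6*sqrt(37)/259.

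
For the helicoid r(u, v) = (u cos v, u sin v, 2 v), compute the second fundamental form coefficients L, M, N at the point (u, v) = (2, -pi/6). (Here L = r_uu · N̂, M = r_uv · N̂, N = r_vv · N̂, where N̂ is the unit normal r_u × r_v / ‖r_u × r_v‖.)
L = 0;  M = -sqrt(2)/2;  N = 0

Compute the unit normal N̂(u, v) = (2*sin(v)/sqrt(u^2 + 4), -2*cos(v)/sqrt(u^2 + 4), u/sqrt(u^2 + 4)), and the second partials r_uu, r_uv, r_vv. Take dot products:
  L(u, v) = r_uu · N̂ = 0,
  M(u, v) = r_uv · N̂ = -2/sqrt(u^2 + 4),
  N(u, v) = r_vv · N̂ = 0.
Evaluating at (u, v) = (2, -pi/6):
  L = 0, M = -sqrt(2)/2, N = 0.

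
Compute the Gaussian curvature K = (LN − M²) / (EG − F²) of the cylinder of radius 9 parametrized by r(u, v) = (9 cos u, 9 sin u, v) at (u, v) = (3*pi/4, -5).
K = 0

Coefficients of the first fundamental form: E = 81, F = 0, G = 1.
Coefficients of the second fundamental form: L = -9, M = 0, N = 0.
Assemble K = (LN − M²)/(EG − F²) = 0. At (u, v) = (3*pi/4, -5): K = 0.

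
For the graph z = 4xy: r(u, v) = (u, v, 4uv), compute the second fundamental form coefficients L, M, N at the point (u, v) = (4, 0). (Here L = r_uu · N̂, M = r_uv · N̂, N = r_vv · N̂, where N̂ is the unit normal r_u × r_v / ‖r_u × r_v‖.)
L = 0;  M = 4*sqrt(257)/257;  N = 0

Compute the unit normal N̂(u, v) = (-4*v/sqrt(16*u^2 + 16*v^2 + 1), -4*u/sqrt(16*u^2 + 16*v^2 + 1), 1/sqrt(16*u^2 + 16*v^2 + 1)), and the second partials r_uu, r_uv, r_vv. Take dot products:
  L(u, v) = r_uu · N̂ = 0,
  M(u, v) = r_uv · N̂ = 4/sqrt(16*u^2 + 16*v^2 + 1),
  N(u, v) = r_vv · N̂ = 0.
Evaluating at (u, v) = (4, 0):
  L = 0, M = 4*sqrt(257)/257, N = 0.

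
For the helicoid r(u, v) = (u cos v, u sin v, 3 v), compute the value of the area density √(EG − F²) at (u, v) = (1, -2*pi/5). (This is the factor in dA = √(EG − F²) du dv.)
√(EG − F²)|_{(1, -2*pi/5)} = sqrt(10)

E = 1, F = 0, G = u^2 + 9, so EG − F² = u^2 + 9. Taking the positive square root: √(EG − F²) = sqrt(u^2 + 9). At (u, v) = (1, -2*pi/5): sqrt(10).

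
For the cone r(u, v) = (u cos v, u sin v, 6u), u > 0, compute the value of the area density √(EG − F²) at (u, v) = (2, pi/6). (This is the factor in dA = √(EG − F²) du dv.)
√(EG − F²)|_{(2, pi/6)} = 2*sqrt(37)

E = 37, F = 0, G = u^2, so EG − F² = 37*u^2. Taking the positive square root: √(EG − F²) = sqrt(37)*Abs(u). At (u, v) = (2, pi/6): 2*sqrt(37).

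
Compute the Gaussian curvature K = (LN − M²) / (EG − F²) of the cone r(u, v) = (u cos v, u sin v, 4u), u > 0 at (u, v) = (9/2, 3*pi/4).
K = 0

Coefficients of the first fundamental form: E = 17, F = 0, G = u^2.
Coefficients of the second fundamental form: L = 0, M = 0, N = 4*sqrt(17)*u^2/(17*Abs(u)).
Assemble K = (LN − M²)/(EG − F²) = 0. At (u, v) = (9/2, 3*pi/4): K = 0.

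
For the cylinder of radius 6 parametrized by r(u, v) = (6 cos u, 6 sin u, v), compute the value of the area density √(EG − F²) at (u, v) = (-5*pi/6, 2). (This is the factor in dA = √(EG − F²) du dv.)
√(EG − F²)|_{(-5*pi/6, 2)} = 6

E = 36, F = 0, G = 1, so EG − F² = 36. Taking the positive square root: √(EG − F²) = 6. At (u, v) = (-5*pi/6, 2): 6.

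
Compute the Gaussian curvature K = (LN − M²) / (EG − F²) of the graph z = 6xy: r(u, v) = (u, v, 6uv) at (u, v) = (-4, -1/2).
K = -9/85849

Coefficients of the first fundamental form: E = 36*v^2 + 1, F = 36*u*v, G = 36*u^2 + 1.
Coefficients of the second fundamental form: L = 0, M = 6/sqrt(36*u^2 + 36*v^2 + 1), N = 0.
Assemble K = (LN − M²)/(EG − F²) = -36/(1296*u^4 + 2592*u^2*v^2 + 72*u^2 + 1296*v^4 + 72*v^2 + 1). At (u, v) = (-4, -1/2): K = -9/85849.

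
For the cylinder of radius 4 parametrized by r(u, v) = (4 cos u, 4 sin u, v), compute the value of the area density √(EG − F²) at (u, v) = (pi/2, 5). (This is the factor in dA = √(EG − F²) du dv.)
√(EG − F²)|_{(pi/2, 5)} = 4

E = 16, F = 0, G = 1, so EG − F² = 16. Taking the positive square root: √(EG − F²) = 4. At (u, v) = (pi/2, 5): 4.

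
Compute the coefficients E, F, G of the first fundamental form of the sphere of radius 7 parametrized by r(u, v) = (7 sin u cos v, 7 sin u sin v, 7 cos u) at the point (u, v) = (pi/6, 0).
E = 49;  F = 0;  G = 49/4

Partials: r_u = (7*cos(u)*cos(v), 7*sin(v)*cos(u), -7*sin(u)), r_v = (-7*sin(u)*sin(v), 7*sin(u)*cos(v), 0). As functions of (u, v):
  E = r_u · r_u = 49,
  F = r_u · r_v = 0,
  G = r_v · r_v = 49*sin(u)^2.
Evaluating at (u, v) = (pi/6, 0): E = 49, F = 0, G = 49/4.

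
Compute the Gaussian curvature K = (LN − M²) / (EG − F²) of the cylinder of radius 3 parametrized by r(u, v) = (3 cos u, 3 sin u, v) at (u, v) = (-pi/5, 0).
K = 0

Coefficients of the first fundamental form: E = 9, F = 0, G = 1.
Coefficients of the second fundamental form: L = -3, M = 0, N = 0.
Assemble K = (LN − M²)/(EG − F²) = 0. At (u, v) = (-pi/5, 0): K = 0.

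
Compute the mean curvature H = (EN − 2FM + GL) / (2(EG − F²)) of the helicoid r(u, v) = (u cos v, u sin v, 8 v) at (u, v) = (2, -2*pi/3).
H = 0

With E = 1, F = 0, G = u^2 + 64, L = 0, M = -8/sqrt(u^2 + 64), N = 0, assemble
  H = (EN − 2FM + GL) / (2(EG − F²)) = 0.
At (u, v) = (2, -2*pi/3): H = 0.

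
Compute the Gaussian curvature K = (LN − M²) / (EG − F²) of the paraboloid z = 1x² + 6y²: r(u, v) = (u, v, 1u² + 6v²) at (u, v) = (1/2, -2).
K = 6/83521

Coefficients of the first fundamental form: E = 4*u^2 + 1, F = 24*u*v, G = 144*v^2 + 1.
Coefficients of the second fundamental form: L = 2/sqrt(4*u^2 + 144*v^2 + 1), M = 0, N = 12/sqrt(4*u^2 + 144*v^2 + 1).
Assemble K = (LN − M²)/(EG − F²) = 24/(16*u^4 + 1152*u^2*v^2 + 8*u^2 + 20736*v^4 + 288*v^2 + 1). At (u, v) = (1/2, -2): K = 6/83521.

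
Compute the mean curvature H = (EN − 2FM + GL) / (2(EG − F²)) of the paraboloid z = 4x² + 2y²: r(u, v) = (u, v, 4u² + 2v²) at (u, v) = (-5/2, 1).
H = 290*sqrt(417)/57963

With E = 64*u^2 + 1, F = 32*u*v, G = 16*v^2 + 1, L = 8/sqrt(64*u^2 + 16*v^2 + 1), M = 0, N = 4/sqrt(64*u^2 + 16*v^2 + 1), assemble
  H = (EN − 2FM + GL) / (2(EG − F²)) = 2*(64*u^2 + 32*v^2 + 3)/(64*u^2 + 16*v^2 + 1)^(3/2).
At (u, v) = (-5/2, 1): H = 290*sqrt(417)/57963.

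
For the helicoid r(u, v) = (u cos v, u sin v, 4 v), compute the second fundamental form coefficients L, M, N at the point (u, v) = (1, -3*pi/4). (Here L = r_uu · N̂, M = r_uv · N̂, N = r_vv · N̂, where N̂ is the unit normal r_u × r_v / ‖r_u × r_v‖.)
L = 0;  M = -4*sqrt(17)/17;  N = 0

Compute the unit normal N̂(u, v) = (4*sin(v)/sqrt(u^2 + 16), -4*cos(v)/sqrt(u^2 + 16), u/sqrt(u^2 + 16)), and the second partials r_uu, r_uv, r_vv. Take dot products:
  L(u, v) = r_uu · N̂ = 0,
  M(u, v) = r_uv · N̂ = -4/sqrt(u^2 + 16),
  N(u, v) = r_vv · N̂ = 0.
Evaluating at (u, v) = (1, -3*pi/4):
  L = 0, M = -4*sqrt(17)/17, N = 0.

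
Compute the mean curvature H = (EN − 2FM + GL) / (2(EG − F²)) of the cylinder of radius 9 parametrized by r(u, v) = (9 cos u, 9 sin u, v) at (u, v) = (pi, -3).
H = -1/18

With E = 81, F = 0, G = 1, L = -9, M = 0, N = 0, assemble
  H = (EN − 2FM + GL) / (2(EG − F²)) = -1/18.
At (u, v) = (pi, -3): H = -1/18.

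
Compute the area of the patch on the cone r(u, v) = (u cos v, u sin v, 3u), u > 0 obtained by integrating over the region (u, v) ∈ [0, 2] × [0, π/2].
Area = sqrt(10)*pi

Area = ∫∫ √(EG − F²) du dv with √(EG − F²) = sqrt(10)*Abs(u). Integrating over [0, 2] × [0, π/2] gives sqrt(10)*pi.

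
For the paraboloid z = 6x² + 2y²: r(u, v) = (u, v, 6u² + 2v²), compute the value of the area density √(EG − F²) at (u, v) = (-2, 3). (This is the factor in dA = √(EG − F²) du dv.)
√(EG − F²)|_{(-2, 3)} = sqrt(721)

E = 144*u^2 + 1, F = 48*u*v, G = 16*v^2 + 1, so EG − F² = 144*u^2 + 16*v^2 + 1. Taking the positive square root: √(EG − F²) = sqrt(144*u^2 + 16*v^2 + 1). At (u, v) = (-2, 3): sqrt(721).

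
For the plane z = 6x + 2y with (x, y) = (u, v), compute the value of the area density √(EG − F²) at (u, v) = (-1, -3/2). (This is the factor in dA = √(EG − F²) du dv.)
√(EG − F²)|_{(-1, -3/2)} = sqrt(41)

E = 37, F = 12, G = 5, so EG − F² = 41. Taking the positive square root: √(EG − F²) = sqrt(41). At (u, v) = (-1, -3/2): sqrt(41).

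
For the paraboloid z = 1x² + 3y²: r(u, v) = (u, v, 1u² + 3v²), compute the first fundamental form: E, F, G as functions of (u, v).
E = 4*u^2 + 1;  F = 12*u*v;  G = 36*v^2 + 1

Compute partials: r_u = (1, 0, 2*u), r_v = (0, 1, 6*v). Then
  E = r_u · r_u = 4*u^2 + 1,
  F = r_u · r_v = 12*u*v,
  G = r_v · r_v = 36*v^2 + 1.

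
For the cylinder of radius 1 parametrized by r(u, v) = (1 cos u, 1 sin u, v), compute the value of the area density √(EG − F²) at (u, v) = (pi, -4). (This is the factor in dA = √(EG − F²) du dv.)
√(EG − F²)|_{(pi, -4)} = 1

E = 1, F = 0, G = 1, so EG − F² = 1. Taking the positive square root: √(EG − F²) = 1. At (u, v) = (pi, -4): 1.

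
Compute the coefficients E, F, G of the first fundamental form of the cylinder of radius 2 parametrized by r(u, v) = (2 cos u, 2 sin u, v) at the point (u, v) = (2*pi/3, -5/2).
E = 4;  F = 0;  G = 1

Partials: r_u = (-2*sin(u), 2*cos(u), 0), r_v = (0, 0, 1). As functions of (u, v):
  E = r_u · r_u = 4,
  F = r_u · r_v = 0,
  G = r_v · r_v = 1.
Evaluating at (u, v) = (2*pi/3, -5/2): E = 4, F = 0, G = 1.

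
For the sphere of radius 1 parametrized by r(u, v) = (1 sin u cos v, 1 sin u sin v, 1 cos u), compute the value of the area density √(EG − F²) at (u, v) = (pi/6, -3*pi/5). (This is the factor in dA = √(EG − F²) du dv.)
√(EG − F²)|_{(pi/6, -3*pi/5)} = 1/2

E = 1, F = 0, G = sin(u)^2, so EG − F² = sin(u)^2. Taking the positive square root: √(EG − F²) = Abs(sin(u)). At (u, v) = (pi/6, -3*pi/5): 1/2.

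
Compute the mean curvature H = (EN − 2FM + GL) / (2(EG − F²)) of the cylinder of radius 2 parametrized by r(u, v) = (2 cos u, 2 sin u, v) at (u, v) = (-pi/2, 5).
H = -1/4

With E = 4, F = 0, G = 1, L = -2, M = 0, N = 0, assemble
  H = (EN − 2FM + GL) / (2(EG − F²)) = -1/4.
At (u, v) = (-pi/2, 5): H = -1/4.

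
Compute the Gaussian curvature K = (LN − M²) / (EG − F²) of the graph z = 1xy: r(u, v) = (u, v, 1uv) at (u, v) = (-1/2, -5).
K = -16/11025

Coefficients of the first fundamental form: E = v^2 + 1, F = u*v, G = u^2 + 1.
Coefficients of the second fundamental form: L = 0, M = 1/sqrt(u^2 + v^2 + 1), N = 0.
Assemble K = (LN − M²)/(EG − F²) = 1/((u^2*v^2 - (u^2 + 1)*(v^2 + 1))*(u^2 + v^2 + 1)). At (u, v) = (-1/2, -5): K = -16/11025.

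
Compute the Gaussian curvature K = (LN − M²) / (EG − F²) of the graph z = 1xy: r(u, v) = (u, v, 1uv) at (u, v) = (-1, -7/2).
K = -16/3249

Coefficients of the first fundamental form: E = v^2 + 1, F = u*v, G = u^2 + 1.
Coefficients of the second fundamental form: L = 0, M = 1/sqrt(u^2 + v^2 + 1), N = 0.
Assemble K = (LN − M²)/(EG − F²) = 1/((u^2*v^2 - (u^2 + 1)*(v^2 + 1))*(u^2 + v^2 + 1)). At (u, v) = (-1, -7/2): K = -16/3249.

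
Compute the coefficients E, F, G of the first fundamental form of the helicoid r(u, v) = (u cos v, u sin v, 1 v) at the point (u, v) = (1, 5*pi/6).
E = 1;  F = 0;  G = 2

Partials: r_u = (cos(v), sin(v), 0), r_v = (-u*sin(v), u*cos(v), 1). As functions of (u, v):
  E = r_u · r_u = 1,
  F = r_u · r_v = 0,
  G = r_v · r_v = u^2 + 1.
Evaluating at (u, v) = (1, 5*pi/6): E = 1, F = 0, G = 2.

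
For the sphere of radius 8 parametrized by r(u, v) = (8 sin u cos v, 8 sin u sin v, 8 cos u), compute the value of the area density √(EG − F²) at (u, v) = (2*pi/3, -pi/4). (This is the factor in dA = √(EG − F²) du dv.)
√(EG − F²)|_{(2*pi/3, -pi/4)} = 32*sqrt(3)

E = 64, F = 0, G = 64*sin(u)^2, so EG − F² = 4096*sin(u)^2. Taking the positive square root: √(EG − F²) = 64*Abs(sin(u)). At (u, v) = (2*pi/3, -pi/4): 32*sqrt(3).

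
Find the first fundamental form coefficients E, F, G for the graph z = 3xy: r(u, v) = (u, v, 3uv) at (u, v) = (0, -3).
E = 82;  F = 0;  G = 1

Partials: r_u = (1, 0, 3*v), r_v = (0, 1, 3*u). As functions of (u, v):
  E = r_u · r_u = 9*v^2 + 1,
  F = r_u · r_v = 9*u*v,
  G = r_v · r_v = 9*u^2 + 1.
Evaluating at (u, v) = (0, -3): E = 82, F = 0, G = 1.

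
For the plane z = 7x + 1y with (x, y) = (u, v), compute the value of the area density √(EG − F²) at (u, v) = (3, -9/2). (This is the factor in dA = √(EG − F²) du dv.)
√(EG − F²)|_{(3, -9/2)} = sqrt(51)

E = 50, F = 7, G = 2, so EG − F² = 51. Taking the positive square root: √(EG − F²) = sqrt(51). At (u, v) = (3, -9/2): sqrt(51).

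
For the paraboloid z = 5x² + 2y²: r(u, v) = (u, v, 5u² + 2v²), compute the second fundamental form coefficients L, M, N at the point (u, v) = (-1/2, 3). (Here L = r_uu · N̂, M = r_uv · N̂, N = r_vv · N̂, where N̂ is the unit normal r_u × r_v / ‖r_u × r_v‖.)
L = sqrt(170)/17;  M = 0;  N = 2*sqrt(170)/85

Compute the unit normal N̂(u, v) = (-10*u/sqrt(100*u^2 + 16*v^2 + 1), -4*v/sqrt(100*u^2 + 16*v^2 + 1), 1/sqrt(100*u^2 + 16*v^2 + 1)), and the second partials r_uu, r_uv, r_vv. Take dot products:
  L(u, v) = r_uu · N̂ = 10/sqrt(100*u^2 + 16*v^2 + 1),
  M(u, v) = r_uv · N̂ = 0,
  N(u, v) = r_vv · N̂ = 4/sqrt(100*u^2 + 16*v^2 + 1).
Evaluating at (u, v) = (-1/2, 3):
  L = sqrt(170)/17, M = 0, N = 2*sqrt(170)/85.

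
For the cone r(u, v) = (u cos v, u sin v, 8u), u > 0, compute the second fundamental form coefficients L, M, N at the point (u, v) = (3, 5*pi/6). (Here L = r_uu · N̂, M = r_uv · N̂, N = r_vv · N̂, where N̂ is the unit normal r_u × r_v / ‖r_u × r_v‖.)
L = 0;  M = 0;  N = 24*sqrt(65)/65

Compute the unit normal N̂(u, v) = (-8*sqrt(65)*u*cos(v)/(65*Abs(u)), -8*sqrt(65)*u*sin(v)/(65*Abs(u)), sqrt(65)*u/(65*Abs(u))), and the second partials r_uu, r_uv, r_vv. Take dot products:
  L(u, v) = r_uu · N̂ = 0,
  M(u, v) = r_uv · N̂ = 0,
  N(u, v) = r_vv · N̂ = 8*sqrt(65)*u^2/(65*Abs(u)).
Evaluating at (u, v) = (3, 5*pi/6):
  L = 0, M = 0, N = 24*sqrt(65)/65.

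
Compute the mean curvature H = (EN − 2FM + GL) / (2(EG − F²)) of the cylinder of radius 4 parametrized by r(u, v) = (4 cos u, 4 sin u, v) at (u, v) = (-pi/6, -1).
H = -1/8

With E = 16, F = 0, G = 1, L = -4, M = 0, N = 0, assemble
  H = (EN − 2FM + GL) / (2(EG − F²)) = -1/8.
At (u, v) = (-pi/6, -1): H = -1/8.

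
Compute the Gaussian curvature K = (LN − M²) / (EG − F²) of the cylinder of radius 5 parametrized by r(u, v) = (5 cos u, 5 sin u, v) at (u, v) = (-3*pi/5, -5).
K = 0

Coefficients of the first fundamental form: E = 25, F = 0, G = 1.
Coefficients of the second fundamental form: L = -5, M = 0, N = 0.
Assemble K = (LN − M²)/(EG − F²) = 0. At (u, v) = (-3*pi/5, -5): K = 0.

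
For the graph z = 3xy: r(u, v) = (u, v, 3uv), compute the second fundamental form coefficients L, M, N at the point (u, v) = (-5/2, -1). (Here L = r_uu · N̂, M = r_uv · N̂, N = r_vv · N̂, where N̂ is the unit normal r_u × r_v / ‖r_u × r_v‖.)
L = 0;  M = 6*sqrt(265)/265;  N = 0

Compute the unit normal N̂(u, v) = (-3*v/sqrt(9*u^2 + 9*v^2 + 1), -3*u/sqrt(9*u^2 + 9*v^2 + 1), 1/sqrt(9*u^2 + 9*v^2 + 1)), and the second partials r_uu, r_uv, r_vv. Take dot products:
  L(u, v) = r_uu · N̂ = 0,
  M(u, v) = r_uv · N̂ = 3/sqrt(9*u^2 + 9*v^2 + 1),
  N(u, v) = r_vv · N̂ = 0.
Evaluating at (u, v) = (-5/2, -1):
  L = 0, M = 6*sqrt(265)/265, N = 0.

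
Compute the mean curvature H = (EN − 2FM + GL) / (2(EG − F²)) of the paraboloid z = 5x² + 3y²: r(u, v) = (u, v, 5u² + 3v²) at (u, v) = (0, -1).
H = 188*sqrt(37)/1369

With E = 100*u^2 + 1, F = 60*u*v, G = 36*v^2 + 1, L = 10/sqrt(100*u^2 + 36*v^2 + 1), M = 0, N = 6/sqrt(100*u^2 + 36*v^2 + 1), assemble
  H = (EN − 2FM + GL) / (2(EG − F²)) = 4*(75*u^2 + 45*v^2 + 2)/(100*u^2 + 36*v^2 + 1)^(3/2).
At (u, v) = (0, -1): H = 188*sqrt(37)/1369.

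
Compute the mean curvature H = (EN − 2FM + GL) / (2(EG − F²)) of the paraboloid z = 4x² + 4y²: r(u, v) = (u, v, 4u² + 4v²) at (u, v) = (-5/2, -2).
H = 2632*sqrt(73)/143883

With E = 64*u^2 + 1, F = 64*u*v, G = 64*v^2 + 1, L = 8/sqrt(64*u^2 + 64*v^2 + 1), M = 0, N = 8/sqrt(64*u^2 + 64*v^2 + 1), assemble
  H = (EN − 2FM + GL) / (2(EG − F²)) = 8*(32*u^2 + 32*v^2 + 1)/(64*u^2 + 64*v^2 + 1)^(3/2).
At (u, v) = (-5/2, -2): H = 2632*sqrt(73)/143883.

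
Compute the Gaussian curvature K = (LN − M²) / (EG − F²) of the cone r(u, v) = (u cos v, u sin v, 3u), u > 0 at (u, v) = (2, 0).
K = 0

Coefficients of the first fundamental form: E = 10, F = 0, G = u^2.
Coefficients of the second fundamental form: L = 0, M = 0, N = 3*sqrt(10)*u^2/(10*Abs(u)).
Assemble K = (LN − M²)/(EG − F²) = 0. At (u, v) = (2, 0): K = 0.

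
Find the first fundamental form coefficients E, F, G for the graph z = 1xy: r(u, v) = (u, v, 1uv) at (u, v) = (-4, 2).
E = 5;  F = -8;  G = 17

Partials: r_u = (1, 0, v), r_v = (0, 1, u). As functions of (u, v):
  E = r_u · r_u = v^2 + 1,
  F = r_u · r_v = u*v,
  G = r_v · r_v = u^2 + 1.
Evaluating at (u, v) = (-4, 2): E = 5, F = -8, G = 17.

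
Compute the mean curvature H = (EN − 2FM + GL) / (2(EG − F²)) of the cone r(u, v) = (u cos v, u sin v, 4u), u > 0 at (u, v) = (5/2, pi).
H = 4*sqrt(17)/85

With E = 17, F = 0, G = u^2, L = 0, M = 0, N = 4*sqrt(17)*u^2/(17*Abs(u)), assemble
  H = (EN − 2FM + GL) / (2(EG − F²)) = 2*sqrt(17)/(17*Abs(u)).
At (u, v) = (5/2, pi): H = 4*sqrt(17)/85.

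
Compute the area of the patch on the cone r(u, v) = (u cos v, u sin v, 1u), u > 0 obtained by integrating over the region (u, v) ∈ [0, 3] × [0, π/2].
Area = 9*sqrt(2)*pi/4

Area = ∫∫ √(EG − F²) du dv with √(EG − F²) = sqrt(2)*Abs(u). Integrating over [0, 3] × [0, π/2] gives 9*sqrt(2)*pi/4.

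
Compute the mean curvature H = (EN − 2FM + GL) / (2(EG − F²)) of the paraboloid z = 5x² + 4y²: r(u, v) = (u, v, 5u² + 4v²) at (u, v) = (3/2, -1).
H = 1229*sqrt(290)/84100

With E = 100*u^2 + 1, F = 80*u*v, G = 64*v^2 + 1, L = 10/sqrt(100*u^2 + 64*v^2 + 1), M = 0, N = 8/sqrt(100*u^2 + 64*v^2 + 1), assemble
  H = (EN − 2FM + GL) / (2(EG − F²)) = (400*u^2 + 320*v^2 + 9)/(100*u^2 + 64*v^2 + 1)^(3/2).
At (u, v) = (3/2, -1): H = 1229*sqrt(290)/84100.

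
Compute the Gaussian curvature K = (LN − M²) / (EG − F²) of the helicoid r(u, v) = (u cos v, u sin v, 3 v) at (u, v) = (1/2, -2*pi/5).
K = -144/1369

Coefficients of the first fundamental form: E = 1, F = 0, G = u^2 + 9.
Coefficients of the second fundamental form: L = 0, M = -3/sqrt(u^2 + 9), N = 0.
Assemble K = (LN − M²)/(EG − F²) = -9/(u^2 + 9)^2. At (u, v) = (1/2, -2*pi/5): K = -144/1369.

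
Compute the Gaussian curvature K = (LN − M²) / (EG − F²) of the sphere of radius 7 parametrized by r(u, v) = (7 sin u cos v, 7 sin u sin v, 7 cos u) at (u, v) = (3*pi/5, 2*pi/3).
K = 1/49

Coefficients of the first fundamental form: E = 49, F = 0, G = 49*sin(u)^2.
Coefficients of the second fundamental form: L = -7*sin(u)/Abs(sin(u)), M = 0, N = -7*sin(u)^3/Abs(sin(u)).
Assemble K = (LN − M²)/(EG − F²) = 1/49. At (u, v) = (3*pi/5, 2*pi/3): K = 1/49.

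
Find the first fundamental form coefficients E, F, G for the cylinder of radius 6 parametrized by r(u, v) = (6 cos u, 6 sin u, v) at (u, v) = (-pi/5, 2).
E = 36;  F = 0;  G = 1

Partials: r_u = (-6*sin(u), 6*cos(u), 0), r_v = (0, 0, 1). As functions of (u, v):
  E = r_u · r_u = 36,
  F = r_u · r_v = 0,
  G = r_v · r_v = 1.
Evaluating at (u, v) = (-pi/5, 2): E = 36, F = 0, G = 1.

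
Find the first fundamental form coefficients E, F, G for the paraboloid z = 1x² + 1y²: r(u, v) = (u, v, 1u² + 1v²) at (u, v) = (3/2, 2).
E = 10;  F = 12;  G = 17

Partials: r_u = (1, 0, 2*u), r_v = (0, 1, 2*v). As functions of (u, v):
  E = r_u · r_u = 4*u^2 + 1,
  F = r_u · r_v = 4*u*v,
  G = r_v · r_v = 4*v^2 + 1.
Evaluating at (u, v) = (3/2, 2): E = 10, F = 12, G = 17.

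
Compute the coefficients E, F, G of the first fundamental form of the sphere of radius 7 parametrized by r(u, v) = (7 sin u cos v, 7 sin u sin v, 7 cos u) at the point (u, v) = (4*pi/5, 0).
E = 49;  F = 0;  G = 245/8 - 49*sqrt(5)/8

Partials: r_u = (7*cos(u)*cos(v), 7*sin(v)*cos(u), -7*sin(u)), r_v = (-7*sin(u)*sin(v), 7*sin(u)*cos(v), 0). As functions of (u, v):
  E = r_u · r_u = 49,
  F = r_u · r_v = 0,
  G = r_v · r_v = 49*sin(u)^2.
Evaluating at (u, v) = (4*pi/5, 0): E = 49, F = 0, G = 245/8 - 49*sqrt(5)/8.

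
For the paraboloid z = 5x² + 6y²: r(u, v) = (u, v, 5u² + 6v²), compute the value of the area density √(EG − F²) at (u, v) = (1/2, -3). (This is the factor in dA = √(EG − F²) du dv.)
√(EG − F²)|_{(1/2, -3)} = sqrt(1322)

E = 100*u^2 + 1, F = 120*u*v, G = 144*v^2 + 1, so EG − F² = 100*u^2 + 144*v^2 + 1. Taking the positive square root: √(EG − F²) = sqrt(100*u^2 + 144*v^2 + 1). At (u, v) = (1/2, -3): sqrt(1322).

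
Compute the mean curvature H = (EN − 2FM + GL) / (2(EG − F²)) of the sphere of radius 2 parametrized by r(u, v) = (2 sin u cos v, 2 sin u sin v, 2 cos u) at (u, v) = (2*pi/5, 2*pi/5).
H = -1/2

With E = 4, F = 0, G = 4*sin(u)^2, L = -2*sin(u)/Abs(sin(u)), M = 0, N = -2*sin(u)^3/Abs(sin(u)), assemble
  H = (EN − 2FM + GL) / (2(EG − F²)) = -sin(u)/(2*Abs(sin(u))).
At (u, v) = (2*pi/5, 2*pi/5): H = -1/2.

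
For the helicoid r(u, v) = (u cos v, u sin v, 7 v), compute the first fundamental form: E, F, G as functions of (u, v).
E = 1;  F = 0;  G = u^2 + 49

Compute partials: r_u = (cos(v), sin(v), 0), r_v = (-u*sin(v), u*cos(v), 7). Then
  E = r_u · r_u = 1,
  F = r_u · r_v = 0,
  G = r_v · r_v = u^2 + 49.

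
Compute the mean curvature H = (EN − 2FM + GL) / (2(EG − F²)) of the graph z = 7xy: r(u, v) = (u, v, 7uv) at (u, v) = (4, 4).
H = -5488*sqrt(1569)/2461761

With E = 49*v^2 + 1, F = 49*u*v, G = 49*u^2 + 1, L = 0, M = 7/sqrt(49*u^2 + 49*v^2 + 1), N = 0, assemble
  H = (EN − 2FM + GL) / (2(EG − F²)) = -343*u*v/(49*u^2 + 49*v^2 + 1)^(3/2).
At (u, v) = (4, 4): H = -5488*sqrt(1569)/2461761.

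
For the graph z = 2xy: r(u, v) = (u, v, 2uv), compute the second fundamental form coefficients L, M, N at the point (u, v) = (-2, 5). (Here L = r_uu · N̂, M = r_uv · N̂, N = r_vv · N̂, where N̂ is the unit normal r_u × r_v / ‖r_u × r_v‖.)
L = 0;  M = 2*sqrt(13)/39;  N = 0

Compute the unit normal N̂(u, v) = (-2*v/sqrt(4*u^2 + 4*v^2 + 1), -2*u/sqrt(4*u^2 + 4*v^2 + 1), 1/sqrt(4*u^2 + 4*v^2 + 1)), and the second partials r_uu, r_uv, r_vv. Take dot products:
  L(u, v) = r_uu · N̂ = 0,
  M(u, v) = r_uv · N̂ = 2/sqrt(4*u^2 + 4*v^2 + 1),
  N(u, v) = r_vv · N̂ = 0.
Evaluating at (u, v) = (-2, 5):
  L = 0, M = 2*sqrt(13)/39, N = 0.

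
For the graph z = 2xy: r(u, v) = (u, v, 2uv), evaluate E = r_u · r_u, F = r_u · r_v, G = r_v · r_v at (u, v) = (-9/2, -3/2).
E = 10;  F = 27;  G = 82

Partials: r_u = (1, 0, 2*v), r_v = (0, 1, 2*u). As functions of (u, v):
  E = r_u · r_u = 4*v^2 + 1,
  F = r_u · r_v = 4*u*v,
  G = r_v · r_v = 4*u^2 + 1.
Evaluating at (u, v) = (-9/2, -3/2): E = 10, F = 27, G = 82.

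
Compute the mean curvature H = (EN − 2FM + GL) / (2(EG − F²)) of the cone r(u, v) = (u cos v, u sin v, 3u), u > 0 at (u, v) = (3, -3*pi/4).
H = sqrt(10)/20

With E = 10, F = 0, G = u^2, L = 0, M = 0, N = 3*sqrt(10)*u^2/(10*Abs(u)), assemble
  H = (EN − 2FM + GL) / (2(EG − F²)) = 3*sqrt(10)/(20*Abs(u)).
At (u, v) = (3, -3*pi/4): H = sqrt(10)/20.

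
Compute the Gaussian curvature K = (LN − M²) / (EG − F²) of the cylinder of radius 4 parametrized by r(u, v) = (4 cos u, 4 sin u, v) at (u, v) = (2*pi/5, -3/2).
K = 0

Coefficients of the first fundamental form: E = 16, F = 0, G = 1.
Coefficients of the second fundamental form: L = -4, M = 0, N = 0.
Assemble K = (LN − M²)/(EG − F²) = 0. At (u, v) = (2*pi/5, -3/2): K = 0.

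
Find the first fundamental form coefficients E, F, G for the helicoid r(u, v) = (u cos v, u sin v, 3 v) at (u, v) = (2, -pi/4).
E = 1;  F = 0;  G = 13

Partials: r_u = (cos(v), sin(v), 0), r_v = (-u*sin(v), u*cos(v), 3). As functions of (u, v):
  E = r_u · r_u = 1,
  F = r_u · r_v = 0,
  G = r_v · r_v = u^2 + 9.
Evaluating at (u, v) = (2, -pi/4): E = 1, F = 0, G = 13.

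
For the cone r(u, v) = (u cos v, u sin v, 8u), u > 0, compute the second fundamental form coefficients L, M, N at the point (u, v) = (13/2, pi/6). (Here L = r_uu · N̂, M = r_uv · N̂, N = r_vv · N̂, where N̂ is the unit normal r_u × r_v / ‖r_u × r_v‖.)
L = 0;  M = 0;  N = 4*sqrt(65)/5

Compute the unit normal N̂(u, v) = (-8*sqrt(65)*u*cos(v)/(65*Abs(u)), -8*sqrt(65)*u*sin(v)/(65*Abs(u)), sqrt(65)*u/(65*Abs(u))), and the second partials r_uu, r_uv, r_vv. Take dot products:
  L(u, v) = r_uu · N̂ = 0,
  M(u, v) = r_uv · N̂ = 0,
  N(u, v) = r_vv · N̂ = 8*sqrt(65)*u^2/(65*Abs(u)).
Evaluating at (u, v) = (13/2, pi/6):
  L = 0, M = 0, N = 4*sqrt(65)/5.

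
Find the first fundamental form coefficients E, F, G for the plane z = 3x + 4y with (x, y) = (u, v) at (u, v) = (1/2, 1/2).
E = 10;  F = 12;  G = 17

Partials: r_u = (1, 0, 3), r_v = (0, 1, 4). As functions of (u, v):
  E = r_u · r_u = 10,
  F = r_u · r_v = 12,
  G = r_v · r_v = 17.
Evaluating at (u, v) = (1/2, 1/2): E = 10, F = 12, G = 17.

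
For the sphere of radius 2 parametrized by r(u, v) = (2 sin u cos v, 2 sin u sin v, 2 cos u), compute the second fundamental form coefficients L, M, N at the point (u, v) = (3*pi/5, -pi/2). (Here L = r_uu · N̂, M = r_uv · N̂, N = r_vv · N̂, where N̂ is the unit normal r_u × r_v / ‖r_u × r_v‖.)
L = -2;  M = 0;  N = -5/4 - sqrt(5)/4

Compute the unit normal N̂(u, v) = (sin(u)^2*cos(v)/Abs(sin(u)), sin(u)^2*sin(v)/Abs(sin(u)), sin(2*u)/(2*Abs(sin(u)))), and the second partials r_uu, r_uv, r_vv. Take dot products:
  L(u, v) = r_uu · N̂ = -2*sin(u)/Abs(sin(u)),
  M(u, v) = r_uv · N̂ = 0,
  N(u, v) = r_vv · N̂ = -2*sin(u)^3/Abs(sin(u)).
Evaluating at (u, v) = (3*pi/5, -pi/2):
  L = -2, M = 0, N = -5/4 - sqrt(5)/4.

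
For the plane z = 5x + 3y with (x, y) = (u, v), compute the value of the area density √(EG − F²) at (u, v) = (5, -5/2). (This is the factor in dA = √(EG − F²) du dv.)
√(EG − F²)|_{(5, -5/2)} = sqrt(35)

E = 26, F = 15, G = 10, so EG − F² = 35. Taking the positive square root: √(EG − F²) = sqrt(35). At (u, v) = (5, -5/2): sqrt(35).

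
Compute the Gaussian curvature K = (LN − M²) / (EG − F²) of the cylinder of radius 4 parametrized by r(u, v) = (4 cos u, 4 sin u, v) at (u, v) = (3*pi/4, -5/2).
K = 0

Coefficients of the first fundamental form: E = 16, F = 0, G = 1.
Coefficients of the second fundamental form: L = -4, M = 0, N = 0.
Assemble K = (LN − M²)/(EG − F²) = 0. At (u, v) = (3*pi/4, -5/2): K = 0.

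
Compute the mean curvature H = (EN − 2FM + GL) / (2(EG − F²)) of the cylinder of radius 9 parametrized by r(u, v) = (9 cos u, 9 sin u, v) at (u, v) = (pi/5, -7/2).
H = -1/18

With E = 81, F = 0, G = 1, L = -9, M = 0, N = 0, assemble
  H = (EN − 2FM + GL) / (2(EG − F²)) = -1/18.
At (u, v) = (pi/5, -7/2): H = -1/18.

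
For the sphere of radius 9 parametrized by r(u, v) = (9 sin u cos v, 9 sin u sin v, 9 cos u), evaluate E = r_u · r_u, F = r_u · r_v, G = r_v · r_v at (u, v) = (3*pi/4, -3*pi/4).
E = 81;  F = 0;  G = 81/2

Partials: r_u = (9*cos(u)*cos(v), 9*sin(v)*cos(u), -9*sin(u)), r_v = (-9*sin(u)*sin(v), 9*sin(u)*cos(v), 0). As functions of (u, v):
  E = r_u · r_u = 81,
  F = r_u · r_v = 0,
  G = r_v · r_v = 81*sin(u)^2.
Evaluating at (u, v) = (3*pi/4, -3*pi/4): E = 81, F = 0, G = 81/2.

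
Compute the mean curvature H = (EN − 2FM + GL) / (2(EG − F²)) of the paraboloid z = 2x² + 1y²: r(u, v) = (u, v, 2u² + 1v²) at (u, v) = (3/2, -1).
H = 47*sqrt(41)/1681

With E = 16*u^2 + 1, F = 8*u*v, G = 4*v^2 + 1, L = 4/sqrt(16*u^2 + 4*v^2 + 1), M = 0, N = 2/sqrt(16*u^2 + 4*v^2 + 1), assemble
  H = (EN − 2FM + GL) / (2(EG − F²)) = (16*u^2 + 8*v^2 + 3)/(16*u^2 + 4*v^2 + 1)^(3/2).
At (u, v) = (3/2, -1): H = 47*sqrt(41)/1681.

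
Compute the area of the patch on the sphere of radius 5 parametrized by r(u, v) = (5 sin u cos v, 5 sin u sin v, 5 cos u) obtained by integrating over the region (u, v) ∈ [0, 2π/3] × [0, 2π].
Area = 75*pi

Area = ∫∫ √(EG − F²) du dv with √(EG − F²) = 25*Abs(sin(u)). Integrating over [0, 2π/3] × [0, 2π] gives 75*pi.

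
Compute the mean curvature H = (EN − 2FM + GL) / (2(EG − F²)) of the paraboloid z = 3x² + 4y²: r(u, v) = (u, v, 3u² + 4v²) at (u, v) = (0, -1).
H = 199*sqrt(65)/4225

With E = 36*u^2 + 1, F = 48*u*v, G = 64*v^2 + 1, L = 6/sqrt(36*u^2 + 64*v^2 + 1), M = 0, N = 8/sqrt(36*u^2 + 64*v^2 + 1), assemble
  H = (EN − 2FM + GL) / (2(EG − F²)) = (144*u^2 + 192*v^2 + 7)/(36*u^2 + 64*v^2 + 1)^(3/2).
At (u, v) = (0, -1): H = 199*sqrt(65)/4225.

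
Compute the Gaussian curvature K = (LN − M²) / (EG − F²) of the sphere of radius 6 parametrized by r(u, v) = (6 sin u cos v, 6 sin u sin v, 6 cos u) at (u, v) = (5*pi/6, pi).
K = 1/36

Coefficients of the first fundamental form: E = 36, F = 0, G = 36*sin(u)^2.
Coefficients of the second fundamental form: L = -6*sin(u)/Abs(sin(u)), M = 0, N = -6*sin(u)^3/Abs(sin(u)).
Assemble K = (LN − M²)/(EG − F²) = 1/36. At (u, v) = (5*pi/6, pi): K = 1/36.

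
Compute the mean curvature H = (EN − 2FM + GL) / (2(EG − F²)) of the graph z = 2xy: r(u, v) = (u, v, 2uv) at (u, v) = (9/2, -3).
H = 27*sqrt(118)/3481

With E = 4*v^2 + 1, F = 4*u*v, G = 4*u^2 + 1, L = 0, M = 2/sqrt(4*u^2 + 4*v^2 + 1), N = 0, assemble
  H = (EN − 2FM + GL) / (2(EG − F²)) = -8*u*v/(4*u^2 + 4*v^2 + 1)^(3/2).
At (u, v) = (9/2, -3): H = 27*sqrt(118)/3481.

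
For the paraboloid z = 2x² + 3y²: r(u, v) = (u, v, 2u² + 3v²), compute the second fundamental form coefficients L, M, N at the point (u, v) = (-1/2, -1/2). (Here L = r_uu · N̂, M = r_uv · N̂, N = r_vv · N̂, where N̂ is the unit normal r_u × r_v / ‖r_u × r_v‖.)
L = 2*sqrt(14)/7;  M = 0;  N = 3*sqrt(14)/7

Compute the unit normal N̂(u, v) = (-4*u/sqrt(16*u^2 + 36*v^2 + 1), -6*v/sqrt(16*u^2 + 36*v^2 + 1), 1/sqrt(16*u^2 + 36*v^2 + 1)), and the second partials r_uu, r_uv, r_vv. Take dot products:
  L(u, v) = r_uu · N̂ = 4/sqrt(16*u^2 + 36*v^2 + 1),
  M(u, v) = r_uv · N̂ = 0,
  N(u, v) = r_vv · N̂ = 6/sqrt(16*u^2 + 36*v^2 + 1).
Evaluating at (u, v) = (-1/2, -1/2):
  L = 2*sqrt(14)/7, M = 0, N = 3*sqrt(14)/7.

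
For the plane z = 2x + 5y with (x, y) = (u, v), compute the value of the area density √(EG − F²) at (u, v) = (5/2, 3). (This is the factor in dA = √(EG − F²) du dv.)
√(EG − F²)|_{(5/2, 3)} = sqrt(30)

E = 5, F = 10, G = 26, so EG − F² = 30. Taking the positive square root: √(EG − F²) = sqrt(30). At (u, v) = (5/2, 3): sqrt(30).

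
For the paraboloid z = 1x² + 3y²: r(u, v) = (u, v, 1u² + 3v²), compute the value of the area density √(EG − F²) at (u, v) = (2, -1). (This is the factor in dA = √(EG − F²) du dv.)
√(EG − F²)|_{(2, -1)} = sqrt(53)

E = 4*u^2 + 1, F = 12*u*v, G = 36*v^2 + 1, so EG − F² = 4*u^2 + 36*v^2 + 1. Taking the positive square root: √(EG − F²) = sqrt(4*u^2 + 36*v^2 + 1). At (u, v) = (2, -1): sqrt(53).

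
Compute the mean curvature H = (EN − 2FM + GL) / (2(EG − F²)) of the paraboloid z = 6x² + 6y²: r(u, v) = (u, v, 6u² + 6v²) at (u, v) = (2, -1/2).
H = 3684*sqrt(613)/375769

With E = 144*u^2 + 1, F = 144*u*v, G = 144*v^2 + 1, L = 12/sqrt(144*u^2 + 144*v^2 + 1), M = 0, N = 12/sqrt(144*u^2 + 144*v^2 + 1), assemble
  H = (EN − 2FM + GL) / (2(EG − F²)) = 12*(72*u^2 + 72*v^2 + 1)/(144*u^2 + 144*v^2 + 1)^(3/2).
At (u, v) = (2, -1/2): H = 3684*sqrt(613)/375769.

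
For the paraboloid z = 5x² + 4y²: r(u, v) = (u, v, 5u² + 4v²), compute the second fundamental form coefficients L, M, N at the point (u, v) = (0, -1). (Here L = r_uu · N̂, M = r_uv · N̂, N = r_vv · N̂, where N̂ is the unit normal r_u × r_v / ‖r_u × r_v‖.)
L = 2*sqrt(65)/13;  M = 0;  N = 8*sqrt(65)/65

Compute the unit normal N̂(u, v) = (-10*u/sqrt(100*u^2 + 64*v^2 + 1), -8*v/sqrt(100*u^2 + 64*v^2 + 1), 1/sqrt(100*u^2 + 64*v^2 + 1)), and the second partials r_uu, r_uv, r_vv. Take dot products:
  L(u, v) = r_uu · N̂ = 10/sqrt(100*u^2 + 64*v^2 + 1),
  M(u, v) = r_uv · N̂ = 0,
  N(u, v) = r_vv · N̂ = 8/sqrt(100*u^2 + 64*v^2 + 1).
Evaluating at (u, v) = (0, -1):
  L = 2*sqrt(65)/13, M = 0, N = 8*sqrt(65)/65.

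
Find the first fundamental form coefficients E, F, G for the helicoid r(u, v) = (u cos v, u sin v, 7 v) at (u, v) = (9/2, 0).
E = 1;  F = 0;  G = 277/4

Partials: r_u = (cos(v), sin(v), 0), r_v = (-u*sin(v), u*cos(v), 7). As functions of (u, v):
  E = r_u · r_u = 1,
  F = r_u · r_v = 0,
  G = r_v · r_v = u^2 + 49.
Evaluating at (u, v) = (9/2, 0): E = 1, F = 0, G = 277/4.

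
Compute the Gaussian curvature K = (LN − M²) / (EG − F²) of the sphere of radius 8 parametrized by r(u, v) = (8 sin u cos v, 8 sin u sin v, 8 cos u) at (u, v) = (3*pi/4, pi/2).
K = 1/64

Coefficients of the first fundamental form: E = 64, F = 0, G = 64*sin(u)^2.
Coefficients of the second fundamental form: L = -8*sin(u)/Abs(sin(u)), M = 0, N = -8*sin(u)^3/Abs(sin(u)).
Assemble K = (LN − M²)/(EG − F²) = 1/64. At (u, v) = (3*pi/4, pi/2): K = 1/64.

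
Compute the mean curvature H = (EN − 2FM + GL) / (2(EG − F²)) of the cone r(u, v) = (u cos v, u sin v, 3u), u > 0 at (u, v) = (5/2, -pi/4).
H = 3*sqrt(10)/50

With E = 10, F = 0, G = u^2, L = 0, M = 0, N = 3*sqrt(10)*u^2/(10*Abs(u)), assemble
  H = (EN − 2FM + GL) / (2(EG − F²)) = 3*sqrt(10)/(20*Abs(u)).
At (u, v) = (5/2, -pi/4): H = 3*sqrt(10)/50.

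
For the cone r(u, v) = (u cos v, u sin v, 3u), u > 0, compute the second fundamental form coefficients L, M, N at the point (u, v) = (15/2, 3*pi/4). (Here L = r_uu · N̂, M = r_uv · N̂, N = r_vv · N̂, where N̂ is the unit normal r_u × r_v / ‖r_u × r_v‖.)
L = 0;  M = 0;  N = 9*sqrt(10)/4

Compute the unit normal N̂(u, v) = (-3*sqrt(10)*u*cos(v)/(10*Abs(u)), -3*sqrt(10)*u*sin(v)/(10*Abs(u)), sqrt(10)*u/(10*Abs(u))), and the second partials r_uu, r_uv, r_vv. Take dot products:
  L(u, v) = r_uu · N̂ = 0,
  M(u, v) = r_uv · N̂ = 0,
  N(u, v) = r_vv · N̂ = 3*sqrt(10)*u^2/(10*Abs(u)).
Evaluating at (u, v) = (15/2, 3*pi/4):
  L = 0, M = 0, N = 9*sqrt(10)/4.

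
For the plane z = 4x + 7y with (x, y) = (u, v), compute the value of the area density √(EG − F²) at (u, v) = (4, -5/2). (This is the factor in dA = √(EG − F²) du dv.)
√(EG − F²)|_{(4, -5/2)} = sqrt(66)

E = 17, F = 28, G = 50, so EG − F² = 66. Taking the positive square root: √(EG − F²) = sqrt(66). At (u, v) = (4, -5/2): sqrt(66).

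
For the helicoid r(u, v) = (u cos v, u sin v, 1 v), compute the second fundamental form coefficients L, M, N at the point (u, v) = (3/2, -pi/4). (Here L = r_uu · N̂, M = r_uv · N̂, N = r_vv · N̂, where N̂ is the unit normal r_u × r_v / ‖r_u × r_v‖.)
L = 0;  M = -2*sqrt(13)/13;  N = 0

Compute the unit normal N̂(u, v) = (sin(v)/sqrt(u^2 + 1), -cos(v)/sqrt(u^2 + 1), u/sqrt(u^2 + 1)), and the second partials r_uu, r_uv, r_vv. Take dot products:
  L(u, v) = r_uu · N̂ = 0,
  M(u, v) = r_uv · N̂ = -1/sqrt(u^2 + 1),
  N(u, v) = r_vv · N̂ = 0.
Evaluating at (u, v) = (3/2, -pi/4):
  L = 0, M = -2*sqrt(13)/13, N = 0.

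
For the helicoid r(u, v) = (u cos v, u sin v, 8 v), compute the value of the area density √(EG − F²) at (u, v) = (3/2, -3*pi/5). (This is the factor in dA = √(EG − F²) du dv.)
√(EG − F²)|_{(3/2, -3*pi/5)} = sqrt(265)/2

E = 1, F = 0, G = u^2 + 64, so EG − F² = u^2 + 64. Taking the positive square root: √(EG − F²) = sqrt(u^2 + 64). At (u, v) = (3/2, -3*pi/5): sqrt(265)/2.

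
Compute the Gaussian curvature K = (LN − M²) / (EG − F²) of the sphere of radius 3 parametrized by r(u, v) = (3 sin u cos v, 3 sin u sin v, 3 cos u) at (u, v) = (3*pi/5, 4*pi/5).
K = 1/9

Coefficients of the first fundamental form: E = 9, F = 0, G = 9*sin(u)^2.
Coefficients of the second fundamental form: L = -3*sin(u)/Abs(sin(u)), M = 0, N = -3*sin(u)^3/Abs(sin(u)).
Assemble K = (LN − M²)/(EG − F²) = 1/9. At (u, v) = (3*pi/5, 4*pi/5): K = 1/9.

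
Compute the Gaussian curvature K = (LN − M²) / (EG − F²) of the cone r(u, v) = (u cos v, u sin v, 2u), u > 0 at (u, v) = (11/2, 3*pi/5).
K = 0

Coefficients of the first fundamental form: E = 5, F = 0, G = u^2.
Coefficients of the second fundamental form: L = 0, M = 0, N = 2*sqrt(5)*u^2/(5*Abs(u)).
Assemble K = (LN − M²)/(EG − F²) = 0. At (u, v) = (11/2, 3*pi/5): K = 0.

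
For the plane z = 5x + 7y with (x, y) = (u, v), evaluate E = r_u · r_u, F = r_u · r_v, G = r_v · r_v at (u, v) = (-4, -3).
E = 26;  F = 35;  G = 50

Partials: r_u = (1, 0, 5), r_v = (0, 1, 7). As functions of (u, v):
  E = r_u · r_u = 26,
  F = r_u · r_v = 35,
  G = r_v · r_v = 50.
Evaluating at (u, v) = (-4, -3): E = 26, F = 35, G = 50.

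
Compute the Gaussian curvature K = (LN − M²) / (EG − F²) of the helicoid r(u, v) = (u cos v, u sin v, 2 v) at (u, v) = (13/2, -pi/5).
K = -64/34225

Coefficients of the first fundamental form: E = 1, F = 0, G = u^2 + 4.
Coefficients of the second fundamental form: L = 0, M = -2/sqrt(u^2 + 4), N = 0.
Assemble K = (LN − M²)/(EG − F²) = -4/(u^2 + 4)^2. At (u, v) = (13/2, -pi/5): K = -64/34225.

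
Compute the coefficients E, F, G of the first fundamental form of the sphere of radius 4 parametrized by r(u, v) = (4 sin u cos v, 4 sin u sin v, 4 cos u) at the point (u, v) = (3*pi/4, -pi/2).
E = 16;  F = 0;  G = 8

Partials: r_u = (4*cos(u)*cos(v), 4*sin(v)*cos(u), -4*sin(u)), r_v = (-4*sin(u)*sin(v), 4*sin(u)*cos(v), 0). As functions of (u, v):
  E = r_u · r_u = 16,
  F = r_u · r_v = 0,
  G = r_v · r_v = 16*sin(u)^2.
Evaluating at (u, v) = (3*pi/4, -pi/2): E = 16, F = 0, G = 8.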